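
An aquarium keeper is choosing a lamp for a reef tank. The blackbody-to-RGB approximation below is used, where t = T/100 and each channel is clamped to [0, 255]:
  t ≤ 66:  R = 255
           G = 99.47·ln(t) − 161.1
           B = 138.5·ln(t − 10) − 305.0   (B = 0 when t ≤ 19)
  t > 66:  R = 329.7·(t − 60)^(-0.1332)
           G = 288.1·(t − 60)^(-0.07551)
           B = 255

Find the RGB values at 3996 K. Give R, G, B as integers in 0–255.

R=255, G=206, B=166

t = 3996/100 = 39.96; the t ≤ 66 branch applies.
R = 255 by definition for t ≤ 66.
G = 99.47·ln 39.96 − 161.1 = 99.47·3.6879 − 161.1 = 205.733.
B = 138.5·ln(39.96 − 10) − 305.0 = 138.5·ln 29.96 − 305.0 = 138.5·3.3999 − 305.0 = 165.881.
Rounded: (255, 206, 166).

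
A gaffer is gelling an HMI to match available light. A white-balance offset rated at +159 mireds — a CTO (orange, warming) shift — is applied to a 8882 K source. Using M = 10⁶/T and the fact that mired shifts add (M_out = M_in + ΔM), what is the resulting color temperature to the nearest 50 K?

M_in = 10⁶/8882 = 112.59 mireds.
M_out = 112.59 + (+159) = 271.59 mireds.
T_out = 10⁶/271.59 = 3682.1 K → 3700 K.

3700 K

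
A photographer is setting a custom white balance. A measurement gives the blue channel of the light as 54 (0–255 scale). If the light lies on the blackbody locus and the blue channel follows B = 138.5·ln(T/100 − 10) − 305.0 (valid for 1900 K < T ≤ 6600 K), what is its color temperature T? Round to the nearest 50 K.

2350 K

ln(t − 10) = (54 + 305.0) / 138.5 = 2.5921.
t − 10 = e^2.5921 = 13.357, so t = 23.357.
T = 100·t = 2336 K → 2350 K to the nearest 50 K.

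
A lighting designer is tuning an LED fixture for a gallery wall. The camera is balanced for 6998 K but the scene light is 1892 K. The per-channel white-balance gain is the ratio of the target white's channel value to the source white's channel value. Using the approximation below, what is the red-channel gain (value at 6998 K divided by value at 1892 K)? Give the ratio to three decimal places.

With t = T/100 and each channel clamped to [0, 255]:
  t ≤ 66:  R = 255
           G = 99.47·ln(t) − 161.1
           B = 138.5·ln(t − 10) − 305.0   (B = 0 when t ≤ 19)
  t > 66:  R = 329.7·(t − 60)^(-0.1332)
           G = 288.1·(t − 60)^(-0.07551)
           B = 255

At 1892 K (t = 18.92):
  R = 255 by definition for t ≤ 66.
At 6998 K (t = 69.98):
  R = 329.7·(69.98 − 60)^(-0.1332) = 329.7·9.98^(-0.1332) = 329.7·0.73606 = 242.680.
Gain = 242.680 / 255.000 = 0.9517 → 0.952.

0.952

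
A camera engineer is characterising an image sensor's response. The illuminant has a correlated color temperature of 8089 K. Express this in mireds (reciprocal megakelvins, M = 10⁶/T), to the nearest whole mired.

124 mireds

M = 10⁶ / 8089 = 123.625 → 124 mireds.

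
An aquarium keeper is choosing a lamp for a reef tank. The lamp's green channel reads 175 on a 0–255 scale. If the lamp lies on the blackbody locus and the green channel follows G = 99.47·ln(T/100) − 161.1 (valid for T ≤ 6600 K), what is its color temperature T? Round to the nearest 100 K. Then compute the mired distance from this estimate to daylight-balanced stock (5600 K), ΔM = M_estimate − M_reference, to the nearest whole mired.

ln t = (175 + 161.1) / 99.47 = 3.3789.
t = e^3.3789 = 29.339.
T = 100·t = 2934 K → 2900 K to the nearest 100 K.
M_estimate = 10⁶/2900 = 344.83; M_reference = 10⁶/5600 = 178.57.
ΔM = 344.83 − 178.57 = 166.26 → +166 mireds.

+166 mireds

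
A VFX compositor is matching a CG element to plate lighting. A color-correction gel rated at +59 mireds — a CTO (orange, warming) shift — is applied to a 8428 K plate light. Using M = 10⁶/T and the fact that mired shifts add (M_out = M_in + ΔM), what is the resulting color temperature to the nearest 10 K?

5630 K

M_in = 10⁶/8428 = 118.65 mireds.
M_out = 118.65 + (+59) = 177.65 mireds.
T_out = 10⁶/177.65 = 5629.0 K → 5630 K.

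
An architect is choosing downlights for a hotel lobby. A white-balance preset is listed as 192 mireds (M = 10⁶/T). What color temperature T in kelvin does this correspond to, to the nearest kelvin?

5208 K

T = 10⁶ / 192 = 5208.33 K → 5208 K.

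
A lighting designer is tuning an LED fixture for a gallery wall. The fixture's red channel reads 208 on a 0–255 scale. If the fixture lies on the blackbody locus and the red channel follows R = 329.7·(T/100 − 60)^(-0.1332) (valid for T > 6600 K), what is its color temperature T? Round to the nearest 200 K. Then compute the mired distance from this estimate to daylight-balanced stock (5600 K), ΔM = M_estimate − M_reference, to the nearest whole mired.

(t − 60)^(-0.1332) = 208/329.7 = 0.63088.
t − 60 = 0.63088^(1/-0.1332) = 0.63088^(-7.508) = 31.763, so t = 91.763.
T = 100·t = 9176 K → 9200 K to the nearest 200 K.
M_estimate = 10⁶/9200 = 108.70; M_reference = 10⁶/5600 = 178.57.
ΔM = 108.70 − 178.57 = -69.88 → -70 mireds.

-70 mireds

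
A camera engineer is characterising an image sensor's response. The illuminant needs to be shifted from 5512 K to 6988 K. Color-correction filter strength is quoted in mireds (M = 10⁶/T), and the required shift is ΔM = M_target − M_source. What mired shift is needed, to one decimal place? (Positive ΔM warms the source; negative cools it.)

-38.3 mireds

M_source = 10⁶/5512 = 181.422; M_target = 10⁶/6988 = 143.102.
ΔM = 143.102 − 181.422 = -38.320 → -38.3 mireds, a cooling shift.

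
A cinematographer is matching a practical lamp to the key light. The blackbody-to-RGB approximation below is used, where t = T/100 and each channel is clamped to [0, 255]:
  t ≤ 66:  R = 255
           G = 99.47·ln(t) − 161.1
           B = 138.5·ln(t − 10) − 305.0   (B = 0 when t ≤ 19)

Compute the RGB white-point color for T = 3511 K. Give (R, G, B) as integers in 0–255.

t = 3511/100 = 35.11; the t ≤ 66 branch applies.
R = 255 by definition for t ≤ 66.
G = 99.47·ln 35.11 − 161.1 = 99.47·3.5585 − 161.1 = 192.863.
B = 138.5·ln(35.11 − 10) − 305.0 = 138.5·ln 25.11 − 305.0 = 138.5·3.2233 − 305.0 = 141.422.
Rounded: (255, 193, 141).

(255, 193, 141)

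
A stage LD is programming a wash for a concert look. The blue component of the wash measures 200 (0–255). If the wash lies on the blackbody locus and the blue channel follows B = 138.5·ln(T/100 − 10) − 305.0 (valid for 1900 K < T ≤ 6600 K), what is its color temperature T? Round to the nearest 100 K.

4800 K

ln(t − 10) = (200 + 305.0) / 138.5 = 3.6462.
t − 10 = e^3.6462 = 38.329, so t = 48.329.
T = 100·t = 4833 K → 4800 K to the nearest 100 K.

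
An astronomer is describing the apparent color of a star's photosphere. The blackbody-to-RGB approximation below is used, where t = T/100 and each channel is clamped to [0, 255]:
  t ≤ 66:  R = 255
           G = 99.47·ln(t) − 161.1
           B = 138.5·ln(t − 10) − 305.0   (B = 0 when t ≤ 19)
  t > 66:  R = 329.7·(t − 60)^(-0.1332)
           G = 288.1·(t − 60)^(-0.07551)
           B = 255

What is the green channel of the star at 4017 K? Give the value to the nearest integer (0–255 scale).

t = 4017/100 = 40.17; the t ≤ 66 branch applies.
G = 99.47·ln 40.17 − 161.1 = 99.47·3.6931 − 161.1 = 206.255.
Rounded: 206.

206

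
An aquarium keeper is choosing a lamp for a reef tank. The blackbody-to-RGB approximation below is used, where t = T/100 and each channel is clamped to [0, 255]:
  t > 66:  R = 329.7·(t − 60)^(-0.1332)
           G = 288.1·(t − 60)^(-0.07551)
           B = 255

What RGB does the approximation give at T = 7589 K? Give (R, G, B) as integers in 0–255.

(228, 234, 255)

t = 7589/100 = 75.89; the t > 66 branch applies.
R = 329.7·(75.89 − 60)^(-0.1332) = 329.7·15.89^(-0.1332) = 329.7·0.69185 = 228.102.
G = 288.1·(75.89 − 60)^(-0.07551) = 288.1·15.89^(-0.07551) = 288.1·0.81153 = 233.801.
B = 255 by definition for t > 66.
Rounded: (228, 234, 255).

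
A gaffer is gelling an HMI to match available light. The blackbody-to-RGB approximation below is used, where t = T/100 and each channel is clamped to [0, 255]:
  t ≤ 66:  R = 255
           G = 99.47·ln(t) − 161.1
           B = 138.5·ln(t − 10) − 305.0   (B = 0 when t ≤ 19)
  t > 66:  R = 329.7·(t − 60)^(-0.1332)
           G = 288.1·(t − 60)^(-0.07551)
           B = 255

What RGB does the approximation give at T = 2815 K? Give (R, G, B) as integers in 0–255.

t = 2815/100 = 28.15; the t ≤ 66 branch applies.
R = 255 by definition for t ≤ 66.
G = 99.47·ln 28.15 − 161.1 = 99.47·3.3375 − 161.1 = 170.886.
B = 138.5·ln(28.15 − 10) − 305.0 = 138.5·ln 18.15 − 305.0 = 138.5·2.8987 − 305.0 = 96.466.
Rounded: (255, 171, 96).

(255, 171, 96)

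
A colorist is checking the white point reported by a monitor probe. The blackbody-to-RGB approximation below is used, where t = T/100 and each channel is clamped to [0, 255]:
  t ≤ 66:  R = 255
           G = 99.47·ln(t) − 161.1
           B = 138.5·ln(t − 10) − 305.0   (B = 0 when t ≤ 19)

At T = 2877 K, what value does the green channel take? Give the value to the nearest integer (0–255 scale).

t = 2877/100 = 28.77; the t ≤ 66 branch applies.
G = 99.47·ln 28.77 − 161.1 = 99.47·3.3593 − 161.1 = 173.053.
Rounded: 173.

173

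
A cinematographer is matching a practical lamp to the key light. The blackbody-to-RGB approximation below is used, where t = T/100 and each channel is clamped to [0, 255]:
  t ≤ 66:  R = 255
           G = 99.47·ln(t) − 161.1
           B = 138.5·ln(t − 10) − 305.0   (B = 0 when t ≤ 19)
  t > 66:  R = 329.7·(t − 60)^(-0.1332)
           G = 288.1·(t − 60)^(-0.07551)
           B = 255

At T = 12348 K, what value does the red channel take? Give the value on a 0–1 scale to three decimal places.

0.744

t = 12348/100 = 123.48; the t > 66 branch applies.
R = 329.7·(123.48 − 60)^(-0.1332) = 329.7·63.48^(-0.1332) = 329.7·0.57529 = 189.674.
On a 0–1 scale: 189.674/255 = 0.7438 → 0.744.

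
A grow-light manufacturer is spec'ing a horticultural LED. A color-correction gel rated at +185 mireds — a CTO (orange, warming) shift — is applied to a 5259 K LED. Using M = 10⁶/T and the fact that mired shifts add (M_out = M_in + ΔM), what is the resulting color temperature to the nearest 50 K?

2650 K

M_in = 10⁶/5259 = 190.15 mireds.
M_out = 190.15 + (+185) = 375.15 mireds.
T_out = 10⁶/375.15 = 2665.6 K → 2650 K.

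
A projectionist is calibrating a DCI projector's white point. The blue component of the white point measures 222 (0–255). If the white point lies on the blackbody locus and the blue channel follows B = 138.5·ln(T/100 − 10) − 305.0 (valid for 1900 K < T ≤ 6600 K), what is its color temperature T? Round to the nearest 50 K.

5500 K

ln(t − 10) = (222 + 305.0) / 138.5 = 3.8051.
t − 10 = e^3.8051 = 44.928, so t = 54.928.
T = 100·t = 5493 K → 5500 K to the nearest 50 K.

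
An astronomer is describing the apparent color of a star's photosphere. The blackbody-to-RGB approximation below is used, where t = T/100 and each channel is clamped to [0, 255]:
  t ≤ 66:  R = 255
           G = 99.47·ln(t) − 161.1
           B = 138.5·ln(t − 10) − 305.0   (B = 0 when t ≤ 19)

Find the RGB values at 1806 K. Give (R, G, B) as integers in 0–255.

t = 1806/100 = 18.06; the t ≤ 66 branch applies.
R = 255 by definition for t ≤ 66.
G = 99.47·ln 18.06 − 161.1 = 99.47·2.8937 − 161.1 = 126.736.
t = 18.06 ≤ 19, so B = 0.
Rounded: (255, 127, 0).

(255, 127, 0)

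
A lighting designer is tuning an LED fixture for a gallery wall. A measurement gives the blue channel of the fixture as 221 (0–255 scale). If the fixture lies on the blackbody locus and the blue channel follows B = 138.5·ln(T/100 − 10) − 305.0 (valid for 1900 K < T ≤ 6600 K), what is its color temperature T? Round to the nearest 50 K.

ln(t − 10) = (221 + 305.0) / 138.5 = 3.7978.
t − 10 = e^3.7978 = 44.604, so t = 54.604.
T = 100·t = 5460 K → 5450 K to the nearest 50 K.

5450 K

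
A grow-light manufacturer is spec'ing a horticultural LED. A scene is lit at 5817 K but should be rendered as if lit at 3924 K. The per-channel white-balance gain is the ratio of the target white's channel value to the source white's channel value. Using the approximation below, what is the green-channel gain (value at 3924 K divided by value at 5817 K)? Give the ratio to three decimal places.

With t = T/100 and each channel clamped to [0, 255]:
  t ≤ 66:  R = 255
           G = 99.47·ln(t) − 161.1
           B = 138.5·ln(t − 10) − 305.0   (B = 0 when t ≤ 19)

0.839

At 5817 K (t = 58.17):
  G = 99.47·ln 58.17 − 161.1 = 99.47·4.0634 − 161.1 = 243.083.
At 3924 K (t = 39.24):
  G = 99.47·ln 39.24 − 161.1 = 99.47·3.6697 − 161.1 = 203.925.
Gain = 203.925 / 243.083 = 0.8389 → 0.839.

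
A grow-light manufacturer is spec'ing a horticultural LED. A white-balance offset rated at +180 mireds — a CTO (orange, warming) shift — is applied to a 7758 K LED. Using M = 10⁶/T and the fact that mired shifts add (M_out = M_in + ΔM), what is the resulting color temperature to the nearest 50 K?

M_in = 10⁶/7758 = 128.90 mireds.
M_out = 128.90 + (+180) = 308.90 mireds.
T_out = 10⁶/308.90 = 3237.3 K → 3250 K.

3250 K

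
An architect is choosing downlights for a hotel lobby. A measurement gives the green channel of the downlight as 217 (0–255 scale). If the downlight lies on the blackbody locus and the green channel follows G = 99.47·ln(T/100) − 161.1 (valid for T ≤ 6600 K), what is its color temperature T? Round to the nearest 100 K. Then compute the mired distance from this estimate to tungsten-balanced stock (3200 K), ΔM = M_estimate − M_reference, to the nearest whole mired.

ln t = (217 + 161.1) / 99.47 = 3.8011.
t = e^3.8011 = 44.752.
T = 100·t = 4475 K → 4500 K to the nearest 100 K.
M_estimate = 10⁶/4500 = 222.22; M_reference = 10⁶/3200 = 312.50.
ΔM = 222.22 − 312.50 = -90.28 → -90 mireds.

-90 mireds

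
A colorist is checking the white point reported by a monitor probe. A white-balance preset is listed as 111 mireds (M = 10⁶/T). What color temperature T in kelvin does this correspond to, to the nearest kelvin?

T = 10⁶ / 111 = 9009.01 K → 9009 K.

9009 K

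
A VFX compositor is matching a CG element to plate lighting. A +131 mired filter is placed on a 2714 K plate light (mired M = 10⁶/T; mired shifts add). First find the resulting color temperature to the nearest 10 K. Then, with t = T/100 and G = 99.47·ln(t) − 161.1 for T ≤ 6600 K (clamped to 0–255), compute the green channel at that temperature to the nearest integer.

M_in = 10⁶/2714 = 368.46; M_out = 368.46 + (+131) = 499.46.
T_out = 10⁶/499.46 = 2002.2 K → 2000 K; t = 20.
G = 99.47·ln 20 − 161.1 = 99.47·2.9957 − 161.1 = 136.885.
Rounded: 137.

137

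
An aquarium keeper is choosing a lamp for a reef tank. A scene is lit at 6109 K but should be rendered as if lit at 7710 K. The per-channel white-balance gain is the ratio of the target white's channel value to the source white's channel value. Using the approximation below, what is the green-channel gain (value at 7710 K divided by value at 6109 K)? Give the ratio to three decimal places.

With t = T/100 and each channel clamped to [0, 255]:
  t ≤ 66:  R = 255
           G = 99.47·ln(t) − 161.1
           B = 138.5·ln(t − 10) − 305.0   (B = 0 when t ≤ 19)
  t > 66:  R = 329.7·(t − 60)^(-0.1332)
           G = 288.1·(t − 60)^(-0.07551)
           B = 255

0.938

At 6109 K (t = 61.09):
  G = 99.47·ln 61.09 − 161.1 = 99.47·4.1123 − 161.1 = 247.955.
At 7710 K (t = 77.1):
  G = 288.1·(77.1 − 60)^(-0.07551) = 288.1·17.1^(-0.07551) = 288.1·0.80704 = 232.509.
Gain = 232.509 / 247.955 = 0.9377 → 0.938.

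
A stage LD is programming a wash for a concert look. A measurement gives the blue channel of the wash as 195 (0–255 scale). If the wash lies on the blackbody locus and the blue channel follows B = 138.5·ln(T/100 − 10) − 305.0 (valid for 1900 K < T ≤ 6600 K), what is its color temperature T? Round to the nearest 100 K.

4700 K

ln(t − 10) = (195 + 305.0) / 138.5 = 3.6101.
t − 10 = e^3.6101 = 36.970, so t = 46.970.
T = 100·t = 4697 K → 4700 K to the nearest 100 K.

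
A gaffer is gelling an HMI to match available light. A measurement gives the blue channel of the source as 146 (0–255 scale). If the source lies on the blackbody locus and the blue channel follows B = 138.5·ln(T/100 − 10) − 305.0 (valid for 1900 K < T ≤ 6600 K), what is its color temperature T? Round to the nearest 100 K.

3600 K

ln(t − 10) = (146 + 305.0) / 138.5 = 3.2563.
t − 10 = e^3.2563 = 25.954, so t = 35.954.
T = 100·t = 3595 K → 3600 K to the nearest 100 K.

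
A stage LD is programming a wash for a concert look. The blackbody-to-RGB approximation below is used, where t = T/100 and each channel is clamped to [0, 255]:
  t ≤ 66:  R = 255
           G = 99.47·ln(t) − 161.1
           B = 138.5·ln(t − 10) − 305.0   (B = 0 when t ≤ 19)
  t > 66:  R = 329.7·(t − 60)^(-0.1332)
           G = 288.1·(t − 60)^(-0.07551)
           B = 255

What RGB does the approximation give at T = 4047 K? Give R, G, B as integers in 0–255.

R=255, G=207, B=168

t = 4047/100 = 40.47; the t ≤ 66 branch applies.
R = 255 by definition for t ≤ 66.
G = 99.47·ln 40.47 − 161.1 = 99.47·3.7006 − 161.1 = 206.995.
B = 138.5·ln(40.47 − 10) − 305.0 = 138.5·ln 30.47 − 305.0 = 138.5·3.4167 − 305.0 = 168.219.
Rounded: (255, 207, 168).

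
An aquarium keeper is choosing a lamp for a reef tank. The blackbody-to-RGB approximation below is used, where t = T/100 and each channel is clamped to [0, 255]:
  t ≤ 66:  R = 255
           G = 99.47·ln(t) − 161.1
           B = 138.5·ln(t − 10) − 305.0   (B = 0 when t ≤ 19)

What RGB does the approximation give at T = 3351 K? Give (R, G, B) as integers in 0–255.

t = 3351/100 = 33.51; the t ≤ 66 branch applies.
R = 255 by definition for t ≤ 66.
G = 99.47·ln 33.51 − 161.1 = 99.47·3.5118 − 161.1 = 188.223.
B = 138.5·ln(33.51 − 10) − 305.0 = 138.5·ln 23.51 − 305.0 = 138.5·3.1574 − 305.0 = 132.303.
Rounded: (255, 188, 132).

(255, 188, 132)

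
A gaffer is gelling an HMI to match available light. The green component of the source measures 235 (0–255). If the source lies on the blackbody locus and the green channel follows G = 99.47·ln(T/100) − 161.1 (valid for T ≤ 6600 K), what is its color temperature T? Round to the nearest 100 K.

ln t = (235 + 161.1) / 99.47 = 3.9821.
t = e^3.9821 = 53.630.
T = 100·t = 5363 K → 5400 K to the nearest 100 K.

5400 K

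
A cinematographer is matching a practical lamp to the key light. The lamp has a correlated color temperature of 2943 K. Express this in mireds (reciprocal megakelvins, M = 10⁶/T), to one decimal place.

339.8 mireds

M = 10⁶ / 2943 = 339.789 → 339.8 mireds.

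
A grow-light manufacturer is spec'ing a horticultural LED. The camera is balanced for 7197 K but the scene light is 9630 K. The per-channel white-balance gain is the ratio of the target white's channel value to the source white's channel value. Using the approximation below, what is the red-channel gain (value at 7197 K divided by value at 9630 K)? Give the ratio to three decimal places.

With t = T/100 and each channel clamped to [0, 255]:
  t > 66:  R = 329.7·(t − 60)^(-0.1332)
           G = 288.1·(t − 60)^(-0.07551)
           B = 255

1.159

At 9630 K (t = 96.3):
  R = 329.7·(96.3 − 60)^(-0.1332) = 329.7·36.3^(-0.1332) = 329.7·0.61976 = 204.333.
At 7197 K (t = 71.97):
  R = 329.7·(71.97 − 60)^(-0.1332) = 329.7·11.97^(-0.1332) = 329.7·0.71845 = 236.874.
Gain = 236.874 / 204.333 = 1.1593 → 1.159.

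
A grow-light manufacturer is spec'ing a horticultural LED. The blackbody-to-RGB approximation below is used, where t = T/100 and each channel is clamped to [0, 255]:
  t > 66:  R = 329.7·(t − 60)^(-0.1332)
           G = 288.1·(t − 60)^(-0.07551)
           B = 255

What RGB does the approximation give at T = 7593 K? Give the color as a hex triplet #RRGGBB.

t = 7593/100 = 75.93; the t > 66 branch applies.
R = 329.7·(75.93 − 60)^(-0.1332) = 329.7·15.93^(-0.1332) = 329.7·0.69162 = 228.026.
G = 288.1·(75.93 − 60)^(-0.07551) = 288.1·15.93^(-0.07551) = 288.1·0.81137 = 233.757.
B = 255 by definition for t > 66.
Rounded: (228, 234, 255).
In hex: #E4EAFF.

#E4EAFF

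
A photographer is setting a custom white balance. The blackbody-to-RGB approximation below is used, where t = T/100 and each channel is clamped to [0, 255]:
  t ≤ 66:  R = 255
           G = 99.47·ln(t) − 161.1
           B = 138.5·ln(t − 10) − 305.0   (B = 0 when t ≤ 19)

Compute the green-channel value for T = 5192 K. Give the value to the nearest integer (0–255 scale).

232

t = 5192/100 = 51.92; the t ≤ 66 branch applies.
G = 99.47·ln 51.92 − 161.1 = 99.47·3.9497 − 161.1 = 231.777.
Rounded: 232.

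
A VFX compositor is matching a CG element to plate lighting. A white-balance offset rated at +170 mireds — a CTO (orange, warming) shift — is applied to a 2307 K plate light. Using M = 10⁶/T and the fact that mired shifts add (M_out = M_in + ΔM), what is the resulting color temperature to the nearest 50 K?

1650 K

M_in = 10⁶/2307 = 433.46 mireds.
M_out = 433.46 + (+170) = 603.46 mireds.
T_out = 10⁶/603.46 = 1657.1 K → 1650 K.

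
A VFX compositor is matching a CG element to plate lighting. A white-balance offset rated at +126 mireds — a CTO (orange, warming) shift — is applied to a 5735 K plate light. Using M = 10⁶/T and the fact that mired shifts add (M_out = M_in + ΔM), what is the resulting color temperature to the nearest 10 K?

M_in = 10⁶/5735 = 174.37 mireds.
M_out = 174.37 + (+126) = 300.37 mireds.
T_out = 10⁶/300.37 = 3329.3 K → 3330 K.

3330 K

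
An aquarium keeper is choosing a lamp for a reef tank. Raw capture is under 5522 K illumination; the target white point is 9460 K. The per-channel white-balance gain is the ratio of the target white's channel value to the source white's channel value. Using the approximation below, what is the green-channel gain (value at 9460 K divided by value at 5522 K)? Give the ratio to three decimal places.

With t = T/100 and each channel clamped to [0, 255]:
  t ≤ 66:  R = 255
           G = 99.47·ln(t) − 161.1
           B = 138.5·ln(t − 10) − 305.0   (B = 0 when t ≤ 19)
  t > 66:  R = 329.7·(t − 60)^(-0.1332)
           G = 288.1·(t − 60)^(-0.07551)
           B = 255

At 5522 K (t = 55.22):
  G = 99.47·ln 55.22 − 161.1 = 99.47·4.0113 − 161.1 = 237.907.
At 9460 K (t = 94.6):
  G = 288.1·(94.6 − 60)^(-0.07551) = 288.1·34.6^(-0.07551) = 288.1·0.76522 = 220.459.
Gain = 220.459 / 237.907 = 0.9267 → 0.927.

0.927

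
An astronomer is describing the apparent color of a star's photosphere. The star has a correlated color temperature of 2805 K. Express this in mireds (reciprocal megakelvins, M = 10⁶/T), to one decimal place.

356.5 mireds

M = 10⁶ / 2805 = 356.506 → 356.5 mireds.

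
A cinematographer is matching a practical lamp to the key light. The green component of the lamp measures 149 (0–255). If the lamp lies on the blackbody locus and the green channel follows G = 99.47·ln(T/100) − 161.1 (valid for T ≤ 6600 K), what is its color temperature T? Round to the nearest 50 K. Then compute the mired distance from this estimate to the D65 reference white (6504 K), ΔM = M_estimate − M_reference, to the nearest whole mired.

ln t = (149 + 161.1) / 99.47 = 3.1175.
t = e^3.1175 = 22.590.
T = 100·t = 2259 K → 2250 K to the nearest 50 K.
M_estimate = 10⁶/2250 = 444.44; M_reference = 10⁶/6504 = 153.75.
ΔM = 444.44 − 153.75 = 290.69 → +291 mireds.

+291 mireds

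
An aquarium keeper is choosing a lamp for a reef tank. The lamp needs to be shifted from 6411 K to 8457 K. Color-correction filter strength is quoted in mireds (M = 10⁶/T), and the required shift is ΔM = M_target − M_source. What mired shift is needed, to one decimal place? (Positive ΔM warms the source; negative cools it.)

M_source = 10⁶/6411 = 155.982; M_target = 10⁶/8457 = 118.245.
ΔM = 118.245 − 155.982 = -37.737 → -37.7 mireds, a cooling shift.

-37.7 mireds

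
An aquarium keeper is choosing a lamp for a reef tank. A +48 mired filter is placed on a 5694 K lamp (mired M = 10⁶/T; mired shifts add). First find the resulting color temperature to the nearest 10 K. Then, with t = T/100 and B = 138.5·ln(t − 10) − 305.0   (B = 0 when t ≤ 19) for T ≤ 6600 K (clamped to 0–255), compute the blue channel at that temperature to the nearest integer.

M_in = 10⁶/5694 = 175.62; M_out = 175.62 + (+48) = 223.62.
T_out = 10⁶/223.62 = 4471.8 K → 4470 K; t = 44.7.
B = 138.5·ln(44.7 − 10) − 305.0 = 138.5·ln 34.7 − 305.0 = 138.5·3.5467 − 305.0 = 186.223.
Rounded: 186.

186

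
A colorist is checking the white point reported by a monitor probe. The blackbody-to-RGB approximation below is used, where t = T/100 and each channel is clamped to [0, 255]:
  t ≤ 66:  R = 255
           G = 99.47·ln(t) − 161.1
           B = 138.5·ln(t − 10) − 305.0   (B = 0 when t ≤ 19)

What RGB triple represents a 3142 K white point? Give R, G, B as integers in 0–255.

t = 3142/100 = 31.42; the t ≤ 66 branch applies.
R = 255 by definition for t ≤ 66.
G = 99.47·ln 31.42 − 161.1 = 99.47·3.4474 − 161.1 = 181.817.
B = 138.5·ln(31.42 − 10) − 305.0 = 138.5·ln 21.42 − 305.0 = 138.5·3.0643 − 305.0 = 119.409.
Rounded: (255, 182, 119).

R=255, G=182, B=119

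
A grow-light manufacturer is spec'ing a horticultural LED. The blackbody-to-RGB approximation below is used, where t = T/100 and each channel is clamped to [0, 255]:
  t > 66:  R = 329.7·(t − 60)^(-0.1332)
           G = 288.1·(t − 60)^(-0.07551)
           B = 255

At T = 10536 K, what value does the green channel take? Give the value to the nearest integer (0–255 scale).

t = 10536/100 = 105.36; the t > 66 branch applies.
G = 288.1·(105.36 − 60)^(-0.07551) = 288.1·45.36^(-0.07551) = 288.1·0.74973 = 215.997.
Rounded: 216.

216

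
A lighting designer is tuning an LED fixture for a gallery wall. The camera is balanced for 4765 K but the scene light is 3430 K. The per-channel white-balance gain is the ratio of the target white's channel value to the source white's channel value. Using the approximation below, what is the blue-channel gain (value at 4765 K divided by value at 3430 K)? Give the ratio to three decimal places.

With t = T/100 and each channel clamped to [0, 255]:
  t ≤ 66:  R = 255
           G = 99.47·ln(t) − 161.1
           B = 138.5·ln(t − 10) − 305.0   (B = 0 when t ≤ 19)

1.443

At 3430 K (t = 34.3):
  B = 138.5·ln(34.3 − 10) − 305.0 = 138.5·ln 24.3 − 305.0 = 138.5·3.1905 − 305.0 = 136.881.
At 4765 K (t = 47.65):
  B = 138.5·ln(47.65 − 10) − 305.0 = 138.5·ln 37.65 − 305.0 = 138.5·3.6283 − 305.0 = 197.524.
Gain = 197.524 / 136.881 = 1.4430 → 1.443.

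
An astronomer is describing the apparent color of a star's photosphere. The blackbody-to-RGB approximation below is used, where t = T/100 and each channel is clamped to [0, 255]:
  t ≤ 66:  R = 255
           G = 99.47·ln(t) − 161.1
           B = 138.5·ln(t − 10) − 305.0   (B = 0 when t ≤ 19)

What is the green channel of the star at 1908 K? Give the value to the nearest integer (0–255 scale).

t = 1908/100 = 19.08; the t ≤ 66 branch applies.
G = 99.47·ln 19.08 − 161.1 = 99.47·2.9486 − 161.1 = 132.201.
Rounded: 132.

132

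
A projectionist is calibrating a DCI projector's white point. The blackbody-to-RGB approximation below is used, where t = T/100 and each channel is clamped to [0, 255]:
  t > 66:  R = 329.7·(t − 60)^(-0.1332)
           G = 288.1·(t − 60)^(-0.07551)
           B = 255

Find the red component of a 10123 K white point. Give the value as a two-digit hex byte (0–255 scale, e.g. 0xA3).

t = 10123/100 = 101.23; the t > 66 branch applies.
R = 329.7·(101.23 − 60)^(-0.1332) = 329.7·41.23^(-0.1332) = 329.7·0.60933 = 200.897.
Rounded: 201; in hex, 0xC9.

0xC9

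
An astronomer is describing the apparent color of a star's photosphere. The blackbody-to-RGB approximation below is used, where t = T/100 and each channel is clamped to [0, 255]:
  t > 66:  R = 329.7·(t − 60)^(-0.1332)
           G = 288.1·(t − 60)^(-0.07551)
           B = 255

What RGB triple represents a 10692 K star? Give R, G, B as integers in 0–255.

R=197, G=215, B=255

t = 10692/100 = 106.92; the t > 66 branch applies.
R = 329.7·(106.92 − 60)^(-0.1332) = 329.7·46.92^(-0.1332) = 329.7·0.59893 = 197.467.
G = 288.1·(106.92 − 60)^(-0.07551) = 288.1·46.92^(-0.07551) = 288.1·0.74782 = 215.446.
B = 255 by definition for t > 66.
Rounded: (197, 215, 255).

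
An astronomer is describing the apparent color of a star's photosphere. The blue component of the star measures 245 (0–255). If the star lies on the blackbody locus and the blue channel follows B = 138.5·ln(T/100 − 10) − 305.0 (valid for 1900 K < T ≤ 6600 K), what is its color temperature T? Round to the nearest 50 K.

ln(t − 10) = (245 + 305.0) / 138.5 = 3.9711.
t − 10 = e^3.9711 = 53.044, so t = 63.044.
T = 100·t = 6304 K → 6300 K to the nearest 50 K.

6300 K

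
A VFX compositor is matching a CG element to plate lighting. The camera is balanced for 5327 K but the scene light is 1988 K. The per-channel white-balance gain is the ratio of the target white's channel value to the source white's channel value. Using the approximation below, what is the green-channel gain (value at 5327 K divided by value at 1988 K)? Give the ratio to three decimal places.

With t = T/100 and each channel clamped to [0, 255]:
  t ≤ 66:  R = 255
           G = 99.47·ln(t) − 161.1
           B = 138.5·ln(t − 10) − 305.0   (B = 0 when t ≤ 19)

1.719

At 1988 K (t = 19.88):
  G = 99.47·ln 19.88 − 161.1 = 99.47·2.9897 − 161.1 = 136.287.
At 5327 K (t = 53.27):
  G = 99.47·ln 53.27 − 161.1 = 99.47·3.9754 − 161.1 = 234.330.
Gain = 234.330 / 136.287 = 1.7194 → 1.719.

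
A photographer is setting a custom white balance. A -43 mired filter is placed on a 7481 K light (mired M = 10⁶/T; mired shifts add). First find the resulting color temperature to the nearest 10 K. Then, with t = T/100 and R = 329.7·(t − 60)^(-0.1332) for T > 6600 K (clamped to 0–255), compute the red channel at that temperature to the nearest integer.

196

M_in = 10⁶/7481 = 133.67; M_out = 133.67 + (-43) = 90.67.
T_out = 10⁶/90.67 = 11028.8 K → 11030 K; t = 110.3.
R = 329.7·(110.3 − 60)^(-0.1332) = 329.7·50.3^(-0.1332) = 329.7·0.59340 = 195.646.
Rounded: 196.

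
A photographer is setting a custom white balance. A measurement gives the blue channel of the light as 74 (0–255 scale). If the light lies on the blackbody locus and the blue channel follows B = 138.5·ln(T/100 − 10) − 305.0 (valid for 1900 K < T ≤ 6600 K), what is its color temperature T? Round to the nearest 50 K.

2550 K

ln(t − 10) = (74 + 305.0) / 138.5 = 2.7365.
t − 10 = e^2.7365 = 15.432, so t = 25.432.
T = 100·t = 2543 K → 2550 K to the nearest 50 K.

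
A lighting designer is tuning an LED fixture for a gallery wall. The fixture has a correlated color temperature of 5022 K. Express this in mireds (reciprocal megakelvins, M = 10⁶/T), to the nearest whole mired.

M = 10⁶ / 5022 = 199.124 → 199 mireds.

199 mireds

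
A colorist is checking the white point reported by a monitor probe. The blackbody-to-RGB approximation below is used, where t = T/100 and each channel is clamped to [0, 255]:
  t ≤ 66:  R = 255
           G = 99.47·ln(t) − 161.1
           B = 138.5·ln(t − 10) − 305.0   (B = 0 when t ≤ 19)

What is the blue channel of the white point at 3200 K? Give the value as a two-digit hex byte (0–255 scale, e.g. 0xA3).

0x7B

t = 3200/100 = 32; the t ≤ 66 branch applies.
B = 138.5·ln(32 − 10) − 305.0 = 138.5·ln 22 − 305.0 = 138.5·3.0910 − 305.0 = 123.109.
Rounded: 123; in hex, 0x7B.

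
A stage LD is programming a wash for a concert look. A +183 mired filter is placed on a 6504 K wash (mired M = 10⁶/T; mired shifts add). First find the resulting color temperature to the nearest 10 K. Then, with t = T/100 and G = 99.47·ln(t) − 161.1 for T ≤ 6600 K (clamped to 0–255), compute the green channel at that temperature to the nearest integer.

M_in = 10⁶/6504 = 153.75; M_out = 153.75 + (+183) = 336.75.
T_out = 10⁶/336.75 = 2969.5 K → 2970 K; t = 29.7.
G = 99.47·ln 29.7 − 161.1 = 99.47·3.3911 − 161.1 = 176.217.
Rounded: 176.

176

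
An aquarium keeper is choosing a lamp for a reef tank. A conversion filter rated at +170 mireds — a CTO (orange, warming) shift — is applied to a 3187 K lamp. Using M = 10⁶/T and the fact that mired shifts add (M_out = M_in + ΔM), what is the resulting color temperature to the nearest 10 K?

2070 K

M_in = 10⁶/3187 = 313.77 mireds.
M_out = 313.77 + (+170) = 483.77 mireds.
T_out = 10⁶/483.77 = 2067.1 K → 2070 K.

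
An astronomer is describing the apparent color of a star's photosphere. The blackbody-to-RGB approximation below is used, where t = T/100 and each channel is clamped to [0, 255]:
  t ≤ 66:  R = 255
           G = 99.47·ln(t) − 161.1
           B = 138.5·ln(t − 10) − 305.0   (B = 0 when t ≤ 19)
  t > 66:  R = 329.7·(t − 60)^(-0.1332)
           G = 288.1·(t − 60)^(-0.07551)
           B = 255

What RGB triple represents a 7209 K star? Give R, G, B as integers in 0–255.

t = 7209/100 = 72.09; the t > 66 branch applies.
R = 329.7·(72.09 − 60)^(-0.1332) = 329.7·12.09^(-0.1332) = 329.7·0.71750 = 236.559.
G = 288.1·(72.09 − 60)^(-0.07551) = 288.1·12.09^(-0.07551) = 288.1·0.82845 = 238.676.
B = 255 by definition for t > 66.
Rounded: (237, 239, 255).

R=237, G=239, B=255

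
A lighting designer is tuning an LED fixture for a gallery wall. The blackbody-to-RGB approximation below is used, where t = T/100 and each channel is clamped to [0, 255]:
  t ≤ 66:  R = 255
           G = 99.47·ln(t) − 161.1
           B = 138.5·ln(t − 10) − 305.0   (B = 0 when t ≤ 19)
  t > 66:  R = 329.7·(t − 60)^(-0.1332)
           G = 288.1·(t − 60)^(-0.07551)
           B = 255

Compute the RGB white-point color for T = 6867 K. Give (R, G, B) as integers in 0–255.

t = 6867/100 = 68.67; the t > 66 branch applies.
R = 329.7·(68.67 − 60)^(-0.1332) = 329.7·8.67^(-0.1332) = 329.7·0.74999 = 247.272.
G = 288.1·(68.67 − 60)^(-0.07551) = 288.1·8.67^(-0.07551) = 288.1·0.84951 = 244.745.
B = 255 by definition for t > 66.
Rounded: (247, 245, 255).

(247, 245, 255)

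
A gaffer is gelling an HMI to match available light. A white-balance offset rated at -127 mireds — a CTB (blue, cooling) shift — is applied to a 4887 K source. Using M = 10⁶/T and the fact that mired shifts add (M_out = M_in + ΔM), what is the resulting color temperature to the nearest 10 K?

12880 K

M_in = 10⁶/4887 = 204.62 mireds.
M_out = 204.62 + (-127) = 77.62 mireds.
T_out = 10⁶/77.62 = 12882.5 K → 12880 K.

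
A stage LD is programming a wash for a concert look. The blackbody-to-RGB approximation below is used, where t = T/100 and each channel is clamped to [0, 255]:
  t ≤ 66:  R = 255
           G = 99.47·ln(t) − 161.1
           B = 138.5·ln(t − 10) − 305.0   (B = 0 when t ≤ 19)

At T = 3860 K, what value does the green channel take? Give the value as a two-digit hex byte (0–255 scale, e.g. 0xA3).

t = 3860/100 = 38.6; the t ≤ 66 branch applies.
G = 99.47·ln 38.6 − 161.1 = 99.47·3.6533 − 161.1 = 202.289.
Rounded: 202; in hex, 0xCA.

0xCA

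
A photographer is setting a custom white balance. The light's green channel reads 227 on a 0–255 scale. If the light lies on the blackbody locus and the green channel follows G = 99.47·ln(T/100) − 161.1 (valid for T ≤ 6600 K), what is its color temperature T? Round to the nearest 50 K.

ln t = (227 + 161.1) / 99.47 = 3.9017.
t = e^3.9017 = 49.485.
T = 100·t = 4949 K → 4950 K to the nearest 50 K.

4950 K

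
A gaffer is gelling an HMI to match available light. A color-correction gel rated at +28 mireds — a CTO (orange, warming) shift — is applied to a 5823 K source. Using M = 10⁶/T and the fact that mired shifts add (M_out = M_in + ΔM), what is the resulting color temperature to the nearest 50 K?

5000 K

M_in = 10⁶/5823 = 171.73 mireds.
M_out = 171.73 + (+28) = 199.73 mireds.
T_out = 10⁶/199.73 = 5006.7 K → 5000 K.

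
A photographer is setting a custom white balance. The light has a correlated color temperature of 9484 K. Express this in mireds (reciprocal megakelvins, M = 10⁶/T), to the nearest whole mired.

M = 10⁶ / 9484 = 105.441 → 105 mireds.

105 mireds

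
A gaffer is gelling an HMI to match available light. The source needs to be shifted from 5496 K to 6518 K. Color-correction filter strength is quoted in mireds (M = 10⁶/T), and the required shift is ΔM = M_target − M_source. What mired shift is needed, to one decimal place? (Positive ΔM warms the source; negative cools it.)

-28.5 mireds

M_source = 10⁶/5496 = 181.951; M_target = 10⁶/6518 = 153.421.
ΔM = 153.421 − 181.951 = -28.529 → -28.5 mireds, a cooling shift.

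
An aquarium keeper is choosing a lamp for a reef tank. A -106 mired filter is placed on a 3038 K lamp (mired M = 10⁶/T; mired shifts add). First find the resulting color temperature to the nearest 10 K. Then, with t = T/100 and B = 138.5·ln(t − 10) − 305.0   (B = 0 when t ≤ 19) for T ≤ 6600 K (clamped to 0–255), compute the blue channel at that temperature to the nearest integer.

187

M_in = 10⁶/3038 = 329.16; M_out = 329.16 + (-106) = 223.16.
T_out = 10⁶/223.16 = 4481.0 K → 4480 K; t = 44.8.
B = 138.5·ln(44.8 − 10) − 305.0 = 138.5·ln 34.8 − 305.0 = 138.5·3.5496 − 305.0 = 186.622.
Rounded: 187.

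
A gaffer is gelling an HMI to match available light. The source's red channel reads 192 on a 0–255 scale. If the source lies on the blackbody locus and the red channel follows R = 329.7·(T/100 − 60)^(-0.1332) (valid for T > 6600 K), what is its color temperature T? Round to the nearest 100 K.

(t − 60)^(-0.1332) = 192/329.7 = 0.58235.
t − 60 = 0.58235^(1/-0.1332) = 0.58235^(-7.508) = 57.929, so t = 117.929.
T = 100·t = 11793 K → 11800 K to the nearest 100 K.

11800 K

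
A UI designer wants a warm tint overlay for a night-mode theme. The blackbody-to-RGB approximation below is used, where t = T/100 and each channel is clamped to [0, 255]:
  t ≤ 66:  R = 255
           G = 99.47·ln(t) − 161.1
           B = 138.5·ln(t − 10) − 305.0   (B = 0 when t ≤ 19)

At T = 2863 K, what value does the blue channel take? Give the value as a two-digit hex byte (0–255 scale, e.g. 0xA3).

0x64

t = 2863/100 = 28.63; the t ≤ 66 branch applies.
B = 138.5·ln(28.63 − 10) − 305.0 = 138.5·ln 18.63 − 305.0 = 138.5·2.9248 − 305.0 = 100.081.
Rounded: 100; in hex, 0x64.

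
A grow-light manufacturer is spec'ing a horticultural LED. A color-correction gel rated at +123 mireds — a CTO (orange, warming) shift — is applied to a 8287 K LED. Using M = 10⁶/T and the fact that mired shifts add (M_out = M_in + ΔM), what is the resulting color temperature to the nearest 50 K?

4100 K

M_in = 10⁶/8287 = 120.67 mireds.
M_out = 120.67 + (+123) = 243.67 mireds.
T_out = 10⁶/243.67 = 4103.9 K → 4100 K.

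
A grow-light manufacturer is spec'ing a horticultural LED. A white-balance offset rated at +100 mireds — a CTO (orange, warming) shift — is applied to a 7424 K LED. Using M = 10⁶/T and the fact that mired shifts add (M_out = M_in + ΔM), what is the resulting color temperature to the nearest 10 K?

M_in = 10⁶/7424 = 134.70 mireds.
M_out = 134.70 + (+100) = 234.70 mireds.
T_out = 10⁶/234.70 = 4260.8 K → 4260 K.

4260 K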